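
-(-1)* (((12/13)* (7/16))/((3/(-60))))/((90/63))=-5.65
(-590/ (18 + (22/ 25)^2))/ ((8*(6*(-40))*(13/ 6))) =36875/ 4881344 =0.01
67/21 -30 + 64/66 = -5969/231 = -25.84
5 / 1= 5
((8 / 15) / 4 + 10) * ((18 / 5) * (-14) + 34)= -12464 / 75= -166.19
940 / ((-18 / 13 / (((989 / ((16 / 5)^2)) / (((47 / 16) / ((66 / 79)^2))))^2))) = -5235994808240625 / 14645230456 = -357522.19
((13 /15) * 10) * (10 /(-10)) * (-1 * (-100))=-2600 /3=-866.67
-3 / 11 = -0.27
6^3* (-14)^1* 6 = -18144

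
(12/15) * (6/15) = 8/25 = 0.32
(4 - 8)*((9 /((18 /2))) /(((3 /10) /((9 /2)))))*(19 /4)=-285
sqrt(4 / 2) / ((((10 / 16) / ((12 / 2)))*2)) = 24*sqrt(2) / 5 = 6.79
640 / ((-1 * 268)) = -160 / 67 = -2.39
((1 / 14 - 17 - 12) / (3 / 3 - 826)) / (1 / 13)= 351 / 770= 0.46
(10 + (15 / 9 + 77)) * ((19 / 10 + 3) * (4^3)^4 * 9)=328011350016 / 5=65602270003.20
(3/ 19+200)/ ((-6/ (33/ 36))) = -41833/ 1368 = -30.58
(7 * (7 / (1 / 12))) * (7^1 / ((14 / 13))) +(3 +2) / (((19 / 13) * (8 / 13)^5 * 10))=4763920057 / 1245184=3825.88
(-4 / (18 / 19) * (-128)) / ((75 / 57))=92416 / 225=410.74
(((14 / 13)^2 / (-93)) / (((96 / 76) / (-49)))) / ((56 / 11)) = 71687 / 754416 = 0.10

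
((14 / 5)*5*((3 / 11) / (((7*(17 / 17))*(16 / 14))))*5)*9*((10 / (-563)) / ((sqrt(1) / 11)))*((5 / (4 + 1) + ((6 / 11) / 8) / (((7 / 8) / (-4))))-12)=587925 / 12386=47.47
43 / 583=0.07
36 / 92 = 9 / 23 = 0.39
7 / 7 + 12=13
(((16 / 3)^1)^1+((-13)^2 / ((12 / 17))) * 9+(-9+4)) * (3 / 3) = 25861 / 12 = 2155.08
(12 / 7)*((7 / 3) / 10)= 2 / 5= 0.40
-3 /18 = -1 /6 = -0.17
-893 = -893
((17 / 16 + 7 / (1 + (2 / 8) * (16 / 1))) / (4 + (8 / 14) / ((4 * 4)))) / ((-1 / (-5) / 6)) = 4137 / 226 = 18.31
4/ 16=1/ 4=0.25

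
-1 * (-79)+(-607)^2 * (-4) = -1473717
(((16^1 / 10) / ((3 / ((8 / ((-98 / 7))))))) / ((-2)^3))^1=4 / 105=0.04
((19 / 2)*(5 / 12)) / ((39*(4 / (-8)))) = -95 / 468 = -0.20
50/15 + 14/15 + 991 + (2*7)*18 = 18709/15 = 1247.27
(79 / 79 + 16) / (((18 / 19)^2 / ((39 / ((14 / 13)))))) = 1037153 / 1512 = 685.95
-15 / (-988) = 15 / 988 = 0.02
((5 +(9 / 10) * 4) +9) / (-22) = -4 / 5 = -0.80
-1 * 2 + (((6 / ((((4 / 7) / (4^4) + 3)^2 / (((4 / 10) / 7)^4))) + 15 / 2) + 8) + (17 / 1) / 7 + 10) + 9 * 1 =3870183645807 / 110802781250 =34.93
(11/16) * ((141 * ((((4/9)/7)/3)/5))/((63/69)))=11891/26460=0.45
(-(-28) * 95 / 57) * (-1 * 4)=-560 / 3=-186.67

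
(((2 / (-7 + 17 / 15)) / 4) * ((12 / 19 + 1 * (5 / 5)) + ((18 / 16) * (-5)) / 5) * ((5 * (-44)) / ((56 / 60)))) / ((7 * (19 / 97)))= 1200375 / 161728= 7.42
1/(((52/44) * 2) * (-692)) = -11/17992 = -0.00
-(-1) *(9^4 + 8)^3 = 283463918009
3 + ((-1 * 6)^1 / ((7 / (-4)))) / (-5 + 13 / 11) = 103 / 49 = 2.10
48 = 48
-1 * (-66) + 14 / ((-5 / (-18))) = 582 / 5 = 116.40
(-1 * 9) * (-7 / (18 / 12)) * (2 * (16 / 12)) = 112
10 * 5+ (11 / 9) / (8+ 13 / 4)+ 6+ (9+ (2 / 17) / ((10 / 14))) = 449407 / 6885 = 65.27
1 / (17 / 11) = 11 / 17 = 0.65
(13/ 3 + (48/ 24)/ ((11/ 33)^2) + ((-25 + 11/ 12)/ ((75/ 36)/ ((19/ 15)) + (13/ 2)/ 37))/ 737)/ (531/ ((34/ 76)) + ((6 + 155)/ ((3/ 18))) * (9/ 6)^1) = 4293654878/ 507175782399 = 0.01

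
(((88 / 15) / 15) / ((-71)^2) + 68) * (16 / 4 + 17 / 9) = 4087751564 / 10208025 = 400.44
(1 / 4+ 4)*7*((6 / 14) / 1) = 51 / 4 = 12.75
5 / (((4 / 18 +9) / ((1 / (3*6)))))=5 / 166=0.03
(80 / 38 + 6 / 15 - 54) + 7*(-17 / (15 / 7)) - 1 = -30788 / 285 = -108.03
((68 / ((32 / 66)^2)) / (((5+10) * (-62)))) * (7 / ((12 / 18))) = -129591 / 39680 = -3.27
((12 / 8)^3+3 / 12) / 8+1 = 93 / 64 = 1.45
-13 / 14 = -0.93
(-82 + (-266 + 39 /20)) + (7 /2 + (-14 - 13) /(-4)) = -1679 /5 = -335.80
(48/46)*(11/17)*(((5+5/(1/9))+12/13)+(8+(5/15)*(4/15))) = 3037936/76245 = 39.84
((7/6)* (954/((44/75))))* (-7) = -584325/44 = -13280.11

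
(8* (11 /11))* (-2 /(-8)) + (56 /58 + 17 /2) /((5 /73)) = 40657 /290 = 140.20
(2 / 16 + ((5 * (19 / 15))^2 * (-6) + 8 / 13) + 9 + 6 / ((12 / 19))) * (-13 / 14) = 69085 / 336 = 205.61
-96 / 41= -2.34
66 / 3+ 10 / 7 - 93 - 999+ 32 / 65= -485976 / 455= -1068.08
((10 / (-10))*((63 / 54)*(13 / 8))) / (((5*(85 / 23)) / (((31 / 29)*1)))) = -64883 / 591600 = -0.11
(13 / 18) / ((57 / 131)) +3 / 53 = 1.72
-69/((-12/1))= 23/4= 5.75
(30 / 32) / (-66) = -5 / 352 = -0.01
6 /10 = 3 /5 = 0.60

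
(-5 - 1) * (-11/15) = 4.40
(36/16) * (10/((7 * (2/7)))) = 45/4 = 11.25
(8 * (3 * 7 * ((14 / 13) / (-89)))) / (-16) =147 / 1157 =0.13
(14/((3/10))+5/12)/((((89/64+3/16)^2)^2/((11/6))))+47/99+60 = 766381417267/10301979699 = 74.39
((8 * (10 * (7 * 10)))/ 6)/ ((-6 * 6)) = -700/ 27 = -25.93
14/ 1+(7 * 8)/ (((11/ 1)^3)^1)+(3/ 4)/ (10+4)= 1050633/ 74536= 14.10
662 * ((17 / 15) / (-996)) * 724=-2036974 / 3735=-545.37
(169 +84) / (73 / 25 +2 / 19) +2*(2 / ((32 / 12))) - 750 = -1910839 / 2874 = -664.87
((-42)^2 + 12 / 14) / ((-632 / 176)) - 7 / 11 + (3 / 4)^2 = -47841877 / 97328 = -491.55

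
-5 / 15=-1 / 3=-0.33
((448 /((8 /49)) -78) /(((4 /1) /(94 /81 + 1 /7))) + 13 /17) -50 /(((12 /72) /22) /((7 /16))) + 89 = -18594131 /9639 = -1929.05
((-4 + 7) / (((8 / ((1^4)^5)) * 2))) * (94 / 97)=141 / 776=0.18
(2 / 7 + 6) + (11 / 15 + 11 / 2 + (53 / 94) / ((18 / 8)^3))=30144529 / 2398410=12.57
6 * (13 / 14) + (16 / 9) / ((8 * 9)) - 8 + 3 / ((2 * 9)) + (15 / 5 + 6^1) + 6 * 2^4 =116533 / 1134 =102.76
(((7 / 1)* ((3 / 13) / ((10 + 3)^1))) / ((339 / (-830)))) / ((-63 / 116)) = 96280 / 171873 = 0.56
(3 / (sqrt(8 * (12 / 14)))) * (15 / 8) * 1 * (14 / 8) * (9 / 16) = 945 * sqrt(21) / 2048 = 2.11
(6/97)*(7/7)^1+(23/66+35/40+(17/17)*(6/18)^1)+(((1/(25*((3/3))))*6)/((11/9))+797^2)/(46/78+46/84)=24670834438703/44173800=558494.73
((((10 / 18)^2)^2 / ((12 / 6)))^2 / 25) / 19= 15625 / 3271550796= 0.00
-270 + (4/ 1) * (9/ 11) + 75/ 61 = -178149/ 671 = -265.50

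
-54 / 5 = -10.80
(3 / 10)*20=6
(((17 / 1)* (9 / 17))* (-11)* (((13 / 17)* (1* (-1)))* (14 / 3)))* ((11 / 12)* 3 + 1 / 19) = 990.15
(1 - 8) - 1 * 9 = -16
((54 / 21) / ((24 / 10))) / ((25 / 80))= 24 / 7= 3.43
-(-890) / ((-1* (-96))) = 445 / 48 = 9.27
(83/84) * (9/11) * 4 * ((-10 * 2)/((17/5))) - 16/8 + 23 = 2589/1309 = 1.98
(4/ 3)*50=200/ 3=66.67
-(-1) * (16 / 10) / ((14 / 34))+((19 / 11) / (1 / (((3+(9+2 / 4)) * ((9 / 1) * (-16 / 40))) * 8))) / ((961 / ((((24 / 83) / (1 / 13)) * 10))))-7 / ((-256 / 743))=-950018557 / 7861441280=-0.12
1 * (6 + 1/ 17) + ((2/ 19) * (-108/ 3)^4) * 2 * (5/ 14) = 285548419/ 2261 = 126292.98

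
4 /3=1.33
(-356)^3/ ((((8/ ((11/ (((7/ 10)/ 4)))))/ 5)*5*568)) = -310186360/ 497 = -624117.42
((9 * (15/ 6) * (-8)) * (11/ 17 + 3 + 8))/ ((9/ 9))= -35640/ 17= -2096.47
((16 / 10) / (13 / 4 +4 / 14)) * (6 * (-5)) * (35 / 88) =-1960 / 363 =-5.40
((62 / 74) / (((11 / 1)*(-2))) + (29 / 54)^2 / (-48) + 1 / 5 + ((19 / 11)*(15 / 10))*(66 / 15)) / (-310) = -3291525653 / 88298812800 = -0.04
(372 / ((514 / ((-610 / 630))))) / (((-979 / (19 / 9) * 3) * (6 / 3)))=35929 / 142658901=0.00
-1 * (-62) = 62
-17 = -17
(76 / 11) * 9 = 62.18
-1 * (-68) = 68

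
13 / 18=0.72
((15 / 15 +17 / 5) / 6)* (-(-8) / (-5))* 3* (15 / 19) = -264 / 95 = -2.78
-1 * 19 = -19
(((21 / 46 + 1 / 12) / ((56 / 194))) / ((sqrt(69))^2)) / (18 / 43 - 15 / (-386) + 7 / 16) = 119945447 / 3960480699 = 0.03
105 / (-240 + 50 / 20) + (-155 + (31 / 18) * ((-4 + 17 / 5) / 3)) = -53279 / 342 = -155.79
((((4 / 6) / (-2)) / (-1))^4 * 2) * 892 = 1784 / 81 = 22.02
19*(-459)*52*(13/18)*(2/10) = -327522/5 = -65504.40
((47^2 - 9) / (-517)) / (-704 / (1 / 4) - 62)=100 / 67633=0.00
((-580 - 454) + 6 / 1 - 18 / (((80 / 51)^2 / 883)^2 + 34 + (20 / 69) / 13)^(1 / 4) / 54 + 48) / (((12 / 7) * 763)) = -245 / 327 - 17 * 299^(1 / 4) * 53658314255826434^(3 / 4) * sqrt(883) / 70185075046620975672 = -0.75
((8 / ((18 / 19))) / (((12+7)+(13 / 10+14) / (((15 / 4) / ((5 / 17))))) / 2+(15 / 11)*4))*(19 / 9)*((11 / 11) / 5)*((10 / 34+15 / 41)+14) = 108201808 / 32199309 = 3.36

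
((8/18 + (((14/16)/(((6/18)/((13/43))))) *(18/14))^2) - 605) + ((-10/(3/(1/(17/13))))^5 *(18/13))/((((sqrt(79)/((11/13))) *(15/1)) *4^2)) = -642757367/1065024 - 60417500 *sqrt(79)/9085664943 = -603.57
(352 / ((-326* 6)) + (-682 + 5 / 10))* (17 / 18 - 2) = 12666977 / 17604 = 719.55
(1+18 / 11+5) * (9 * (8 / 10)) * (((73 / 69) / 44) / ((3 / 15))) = 18396 / 2783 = 6.61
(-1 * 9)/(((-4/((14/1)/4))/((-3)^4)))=5103/8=637.88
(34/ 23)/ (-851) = -34/ 19573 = -0.00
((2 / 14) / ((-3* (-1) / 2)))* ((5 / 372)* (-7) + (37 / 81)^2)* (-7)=-93211 / 1220346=-0.08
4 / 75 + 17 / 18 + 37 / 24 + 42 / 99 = 58681 / 19800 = 2.96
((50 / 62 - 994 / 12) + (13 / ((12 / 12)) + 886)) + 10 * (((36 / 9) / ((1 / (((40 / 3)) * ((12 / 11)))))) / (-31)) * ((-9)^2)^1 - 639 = -2746267 / 2046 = -1342.26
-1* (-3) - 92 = -89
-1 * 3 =-3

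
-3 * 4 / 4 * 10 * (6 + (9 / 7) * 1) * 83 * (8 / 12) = -84660 / 7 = -12094.29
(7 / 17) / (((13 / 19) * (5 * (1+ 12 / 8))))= 266 / 5525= 0.05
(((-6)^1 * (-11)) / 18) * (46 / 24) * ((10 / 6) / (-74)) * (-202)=127765 / 3996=31.97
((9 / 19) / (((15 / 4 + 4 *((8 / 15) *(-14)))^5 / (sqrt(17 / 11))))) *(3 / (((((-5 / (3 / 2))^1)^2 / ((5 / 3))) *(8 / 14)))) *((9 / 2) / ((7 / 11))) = -3542940000 *sqrt(187) / 179514107119619533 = -0.00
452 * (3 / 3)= 452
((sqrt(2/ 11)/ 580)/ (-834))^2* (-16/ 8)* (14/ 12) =-7/ 3860753133600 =-0.00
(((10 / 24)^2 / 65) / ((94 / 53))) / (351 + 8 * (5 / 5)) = 265 / 63172512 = 0.00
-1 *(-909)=909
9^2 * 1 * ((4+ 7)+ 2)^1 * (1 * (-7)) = -7371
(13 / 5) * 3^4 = 1053 / 5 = 210.60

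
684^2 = 467856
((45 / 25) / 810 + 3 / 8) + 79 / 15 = 10159 / 1800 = 5.64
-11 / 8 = -1.38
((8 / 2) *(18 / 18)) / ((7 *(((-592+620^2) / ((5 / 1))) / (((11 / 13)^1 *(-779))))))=-42845 / 8731632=-0.00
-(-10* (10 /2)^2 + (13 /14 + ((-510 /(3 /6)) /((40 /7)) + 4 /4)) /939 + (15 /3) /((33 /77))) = 1567801 /6573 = 238.52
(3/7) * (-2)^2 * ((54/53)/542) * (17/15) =1836/502705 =0.00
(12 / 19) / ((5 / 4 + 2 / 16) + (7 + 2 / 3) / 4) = 288 / 1501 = 0.19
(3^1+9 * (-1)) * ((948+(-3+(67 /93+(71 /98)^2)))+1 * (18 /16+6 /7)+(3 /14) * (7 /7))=-1694243219 /297724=-5690.65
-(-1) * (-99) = -99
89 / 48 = 1.85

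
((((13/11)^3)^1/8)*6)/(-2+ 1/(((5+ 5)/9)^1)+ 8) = 10985/61226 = 0.18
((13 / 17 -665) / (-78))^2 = 3541924 / 48841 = 72.52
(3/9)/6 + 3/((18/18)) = 55/18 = 3.06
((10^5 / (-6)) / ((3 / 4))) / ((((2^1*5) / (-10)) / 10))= 2000000 / 9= 222222.22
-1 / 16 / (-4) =1 / 64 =0.02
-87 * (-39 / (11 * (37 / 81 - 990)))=-274833 / 881683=-0.31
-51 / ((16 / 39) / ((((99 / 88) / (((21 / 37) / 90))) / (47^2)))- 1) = -9935055 / 794827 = -12.50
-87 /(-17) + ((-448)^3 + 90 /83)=-126870609361 /1411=-89915385.80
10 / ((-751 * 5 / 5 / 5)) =-0.07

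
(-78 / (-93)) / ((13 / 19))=38 / 31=1.23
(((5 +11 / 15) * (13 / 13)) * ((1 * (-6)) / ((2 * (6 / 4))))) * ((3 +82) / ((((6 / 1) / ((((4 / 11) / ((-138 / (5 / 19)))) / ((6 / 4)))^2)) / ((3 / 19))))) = -0.00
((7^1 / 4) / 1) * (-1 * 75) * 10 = -2625 / 2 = -1312.50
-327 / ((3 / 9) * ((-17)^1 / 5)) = 4905 / 17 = 288.53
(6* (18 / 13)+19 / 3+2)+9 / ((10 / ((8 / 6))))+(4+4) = 25.84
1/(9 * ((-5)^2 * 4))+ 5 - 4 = 901/900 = 1.00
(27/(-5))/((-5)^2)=-27/125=-0.22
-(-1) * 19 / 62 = 19 / 62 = 0.31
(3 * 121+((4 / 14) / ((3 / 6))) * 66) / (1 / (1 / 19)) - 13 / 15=40346 / 1995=20.22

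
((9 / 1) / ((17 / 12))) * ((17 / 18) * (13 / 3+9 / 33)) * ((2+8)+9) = 5776 / 11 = 525.09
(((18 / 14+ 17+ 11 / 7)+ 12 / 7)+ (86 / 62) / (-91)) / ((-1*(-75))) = 4054 / 14105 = 0.29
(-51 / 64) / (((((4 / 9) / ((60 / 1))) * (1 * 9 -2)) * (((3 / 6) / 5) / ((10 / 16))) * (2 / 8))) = -172125 / 448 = -384.21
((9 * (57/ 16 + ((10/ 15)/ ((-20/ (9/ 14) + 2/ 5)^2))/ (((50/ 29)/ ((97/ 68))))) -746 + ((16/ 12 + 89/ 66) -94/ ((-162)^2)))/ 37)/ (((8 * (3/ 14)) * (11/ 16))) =-11666766137467420/ 715292057927007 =-16.31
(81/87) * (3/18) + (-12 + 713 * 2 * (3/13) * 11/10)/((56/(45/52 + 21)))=750954537/5489120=136.81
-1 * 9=-9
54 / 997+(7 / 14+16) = 33009 / 1994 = 16.55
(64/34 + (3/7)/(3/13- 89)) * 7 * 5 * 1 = 65.71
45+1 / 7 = 316 / 7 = 45.14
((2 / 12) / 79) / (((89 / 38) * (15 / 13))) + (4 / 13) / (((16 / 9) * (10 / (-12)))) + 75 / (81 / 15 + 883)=-1118981453 / 9135272835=-0.12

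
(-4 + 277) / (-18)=-91 / 6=-15.17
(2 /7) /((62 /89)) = 89 /217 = 0.41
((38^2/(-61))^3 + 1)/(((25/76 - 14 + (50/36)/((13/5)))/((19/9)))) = 56517036913116/26514331553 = 2131.57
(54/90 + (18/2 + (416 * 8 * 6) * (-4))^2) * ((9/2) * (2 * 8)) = 2296115557056/5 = 459223111411.20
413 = 413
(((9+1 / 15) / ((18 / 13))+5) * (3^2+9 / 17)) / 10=4677 / 425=11.00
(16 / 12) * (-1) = -4 / 3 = -1.33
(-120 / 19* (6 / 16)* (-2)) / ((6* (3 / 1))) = 5 / 19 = 0.26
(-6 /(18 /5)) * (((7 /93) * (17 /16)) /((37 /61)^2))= -2213995 /6111216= -0.36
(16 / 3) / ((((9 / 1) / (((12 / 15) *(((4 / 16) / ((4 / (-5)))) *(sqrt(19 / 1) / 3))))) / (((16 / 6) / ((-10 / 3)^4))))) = -2 *sqrt(19) / 1875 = -0.00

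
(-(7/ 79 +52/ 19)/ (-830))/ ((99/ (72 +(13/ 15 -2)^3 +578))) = 9282857717/ 416262948750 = 0.02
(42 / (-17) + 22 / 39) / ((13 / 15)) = -2.20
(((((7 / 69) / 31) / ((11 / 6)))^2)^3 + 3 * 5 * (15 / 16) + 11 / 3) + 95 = 1259420690861374732756892267 / 11172092618988354676581552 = 112.73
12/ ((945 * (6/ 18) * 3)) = 4/ 315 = 0.01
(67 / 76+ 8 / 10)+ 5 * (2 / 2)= 2539 / 380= 6.68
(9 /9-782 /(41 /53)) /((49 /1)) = -845 /41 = -20.61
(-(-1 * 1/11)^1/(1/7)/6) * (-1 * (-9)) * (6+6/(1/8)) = 567/11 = 51.55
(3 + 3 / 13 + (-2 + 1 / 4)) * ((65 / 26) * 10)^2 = 48125 / 52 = 925.48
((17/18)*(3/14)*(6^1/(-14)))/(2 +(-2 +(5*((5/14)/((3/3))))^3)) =-238/15625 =-0.02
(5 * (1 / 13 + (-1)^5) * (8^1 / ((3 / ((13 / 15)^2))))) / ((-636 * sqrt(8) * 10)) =13 * sqrt(2) / 35775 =0.00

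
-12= -12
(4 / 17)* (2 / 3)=8 / 51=0.16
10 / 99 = 0.10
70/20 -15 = -23/2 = -11.50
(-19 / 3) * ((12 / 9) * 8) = -608 / 9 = -67.56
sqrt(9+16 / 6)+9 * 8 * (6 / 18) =sqrt(105) / 3+24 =27.42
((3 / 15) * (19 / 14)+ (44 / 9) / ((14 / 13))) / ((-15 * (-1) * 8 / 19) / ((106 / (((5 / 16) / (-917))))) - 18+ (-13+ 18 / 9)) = -799680854 / 4820250555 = -0.17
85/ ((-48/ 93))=-2635/ 16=-164.69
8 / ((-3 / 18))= -48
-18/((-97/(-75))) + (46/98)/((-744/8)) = -6154181/442029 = -13.92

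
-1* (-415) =415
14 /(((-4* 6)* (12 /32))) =-14 /9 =-1.56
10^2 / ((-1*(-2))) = 50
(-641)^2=410881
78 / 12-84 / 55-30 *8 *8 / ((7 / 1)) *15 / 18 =-172171 / 770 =-223.60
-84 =-84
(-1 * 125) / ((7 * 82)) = -125 / 574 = -0.22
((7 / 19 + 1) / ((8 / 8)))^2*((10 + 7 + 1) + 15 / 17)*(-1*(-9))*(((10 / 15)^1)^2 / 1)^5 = 74067968 / 13421619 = 5.52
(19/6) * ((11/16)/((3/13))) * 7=19019/288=66.04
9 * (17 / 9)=17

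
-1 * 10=-10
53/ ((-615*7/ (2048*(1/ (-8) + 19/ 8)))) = -81408/ 1435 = -56.73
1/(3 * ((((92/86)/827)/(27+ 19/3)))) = 1778050/207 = 8589.61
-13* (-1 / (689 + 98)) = 13 / 787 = 0.02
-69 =-69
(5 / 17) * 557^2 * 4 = 6204980 / 17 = 364998.82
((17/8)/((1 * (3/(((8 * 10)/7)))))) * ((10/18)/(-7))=-850/1323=-0.64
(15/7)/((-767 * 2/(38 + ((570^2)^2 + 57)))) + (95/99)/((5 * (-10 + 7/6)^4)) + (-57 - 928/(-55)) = -147457681.35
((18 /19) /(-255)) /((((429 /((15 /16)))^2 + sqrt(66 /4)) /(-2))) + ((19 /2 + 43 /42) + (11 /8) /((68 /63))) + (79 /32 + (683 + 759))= 393744083521277825951 /270379147807653528-1500 * sqrt(66) /17703396582643981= 1456.27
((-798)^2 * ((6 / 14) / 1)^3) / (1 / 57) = 20000844 / 7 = 2857263.43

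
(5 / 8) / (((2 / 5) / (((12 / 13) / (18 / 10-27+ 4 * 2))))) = -375 / 4472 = -0.08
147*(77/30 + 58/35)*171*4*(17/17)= 2123478/5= 424695.60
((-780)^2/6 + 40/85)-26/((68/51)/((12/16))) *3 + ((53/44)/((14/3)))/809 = 214669418581/2117962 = 101356.60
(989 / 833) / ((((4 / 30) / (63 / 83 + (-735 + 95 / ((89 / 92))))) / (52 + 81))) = -662159794785 / 879053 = -753264.93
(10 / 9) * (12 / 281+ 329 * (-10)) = -9244780 / 2529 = -3655.51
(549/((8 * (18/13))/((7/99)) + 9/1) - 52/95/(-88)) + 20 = 16327673/700150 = 23.32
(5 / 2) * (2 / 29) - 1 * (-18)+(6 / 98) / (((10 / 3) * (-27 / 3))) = 258201 / 14210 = 18.17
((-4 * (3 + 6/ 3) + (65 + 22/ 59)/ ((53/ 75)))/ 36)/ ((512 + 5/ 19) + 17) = 4307965/ 1132024032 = 0.00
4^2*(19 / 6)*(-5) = -760 / 3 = -253.33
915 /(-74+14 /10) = -1525 /121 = -12.60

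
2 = 2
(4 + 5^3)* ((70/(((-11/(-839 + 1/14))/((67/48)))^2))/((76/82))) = 1819519479946125/16479232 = 110412880.89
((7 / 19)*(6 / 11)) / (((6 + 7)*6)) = 7 / 2717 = 0.00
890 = 890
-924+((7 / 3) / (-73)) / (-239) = -48363077 / 52341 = -924.00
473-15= 458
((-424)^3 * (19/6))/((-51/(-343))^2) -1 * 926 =-85194086787050/7803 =-10918119542.11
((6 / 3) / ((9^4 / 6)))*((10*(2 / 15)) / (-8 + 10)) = 8 / 6561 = 0.00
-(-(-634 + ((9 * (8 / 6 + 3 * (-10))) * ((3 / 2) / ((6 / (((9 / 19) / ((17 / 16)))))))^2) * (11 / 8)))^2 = -4436138373252964 / 10884540241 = -407563.23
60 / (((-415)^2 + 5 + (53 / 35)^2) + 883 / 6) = 441000 / 1266989029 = 0.00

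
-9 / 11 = -0.82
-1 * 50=-50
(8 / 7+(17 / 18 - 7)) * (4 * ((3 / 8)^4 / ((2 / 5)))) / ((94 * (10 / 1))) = -5571 / 5390336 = -0.00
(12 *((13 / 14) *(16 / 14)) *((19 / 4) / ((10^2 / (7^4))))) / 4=363.09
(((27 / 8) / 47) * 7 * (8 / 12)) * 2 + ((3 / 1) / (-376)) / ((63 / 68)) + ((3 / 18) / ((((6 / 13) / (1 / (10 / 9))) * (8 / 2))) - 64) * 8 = -10080989 / 19740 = -510.69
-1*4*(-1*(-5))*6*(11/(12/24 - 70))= 2640/139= 18.99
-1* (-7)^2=-49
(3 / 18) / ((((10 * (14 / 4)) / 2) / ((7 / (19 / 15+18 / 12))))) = 0.02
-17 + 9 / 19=-314 / 19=-16.53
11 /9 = 1.22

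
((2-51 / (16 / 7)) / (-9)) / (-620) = -65 / 17856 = -0.00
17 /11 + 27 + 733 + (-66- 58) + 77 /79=554874 /869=638.52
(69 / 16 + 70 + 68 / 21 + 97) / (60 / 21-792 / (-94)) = 2756503 / 178176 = 15.47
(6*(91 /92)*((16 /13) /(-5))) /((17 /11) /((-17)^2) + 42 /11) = -2856 /7475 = -0.38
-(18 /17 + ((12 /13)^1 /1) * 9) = -9.37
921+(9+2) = 932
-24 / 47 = -0.51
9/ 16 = 0.56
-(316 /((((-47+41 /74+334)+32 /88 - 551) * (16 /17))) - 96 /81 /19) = 303521 /226746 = 1.34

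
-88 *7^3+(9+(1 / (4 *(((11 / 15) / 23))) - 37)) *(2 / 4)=-30194.08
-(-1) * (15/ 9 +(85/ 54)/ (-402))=36095/ 21708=1.66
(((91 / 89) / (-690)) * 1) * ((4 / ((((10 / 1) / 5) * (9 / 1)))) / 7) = -13 / 276345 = -0.00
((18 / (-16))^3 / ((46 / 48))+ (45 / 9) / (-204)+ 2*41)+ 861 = 70679519 / 75072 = 941.49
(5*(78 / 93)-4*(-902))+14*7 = 115016 / 31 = 3710.19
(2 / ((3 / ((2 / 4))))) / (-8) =-1 / 24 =-0.04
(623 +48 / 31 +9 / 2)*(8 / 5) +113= 173519 / 155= 1119.48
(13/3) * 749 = 9737/3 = 3245.67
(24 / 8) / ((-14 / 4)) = -6 / 7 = -0.86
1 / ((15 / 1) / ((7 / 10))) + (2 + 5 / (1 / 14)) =10807 / 150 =72.05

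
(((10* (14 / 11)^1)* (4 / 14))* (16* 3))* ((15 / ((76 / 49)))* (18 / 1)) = 6350400 / 209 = 30384.69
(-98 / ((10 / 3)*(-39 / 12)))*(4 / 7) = 336 / 65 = 5.17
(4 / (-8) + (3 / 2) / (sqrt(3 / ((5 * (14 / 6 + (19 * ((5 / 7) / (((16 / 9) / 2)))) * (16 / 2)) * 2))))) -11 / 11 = -3 / 2 + sqrt(45745) / 7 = 29.05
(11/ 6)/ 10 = 11/ 60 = 0.18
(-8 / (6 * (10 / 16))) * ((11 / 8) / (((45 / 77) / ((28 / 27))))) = -94864 / 18225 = -5.21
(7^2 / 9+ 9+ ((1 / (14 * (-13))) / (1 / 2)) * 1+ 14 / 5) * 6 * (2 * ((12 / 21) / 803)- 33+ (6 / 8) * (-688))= -435553061782 / 7672665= -56766.86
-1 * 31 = -31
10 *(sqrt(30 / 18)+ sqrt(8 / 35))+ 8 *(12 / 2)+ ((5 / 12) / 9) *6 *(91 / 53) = 4 *sqrt(70) / 7+ 10 *sqrt(15) / 3+ 46247 / 954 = 66.17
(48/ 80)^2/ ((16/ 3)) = 27/ 400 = 0.07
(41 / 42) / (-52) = -41 / 2184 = -0.02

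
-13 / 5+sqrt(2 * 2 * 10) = -13 / 5+2 * sqrt(10) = 3.72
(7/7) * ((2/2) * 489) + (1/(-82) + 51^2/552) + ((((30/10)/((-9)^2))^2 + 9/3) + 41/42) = 19159099853/38497032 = 497.68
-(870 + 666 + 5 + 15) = -1556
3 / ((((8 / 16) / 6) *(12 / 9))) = 27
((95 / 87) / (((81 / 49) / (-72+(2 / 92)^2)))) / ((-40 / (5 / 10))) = 141838781 / 238583232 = 0.59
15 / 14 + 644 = 9031 / 14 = 645.07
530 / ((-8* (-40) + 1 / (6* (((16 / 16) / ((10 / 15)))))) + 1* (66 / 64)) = 152640 / 92489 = 1.65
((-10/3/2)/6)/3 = -5/54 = -0.09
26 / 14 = 13 / 7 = 1.86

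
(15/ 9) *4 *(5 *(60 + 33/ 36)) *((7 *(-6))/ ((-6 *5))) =25585/ 9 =2842.78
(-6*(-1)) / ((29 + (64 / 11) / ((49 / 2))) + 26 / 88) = 12936 / 63673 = 0.20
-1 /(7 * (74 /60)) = -30 /259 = -0.12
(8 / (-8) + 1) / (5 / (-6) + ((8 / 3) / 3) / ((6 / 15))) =0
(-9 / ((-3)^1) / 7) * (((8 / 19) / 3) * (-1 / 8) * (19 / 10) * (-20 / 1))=2 / 7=0.29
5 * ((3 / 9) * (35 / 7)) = 25 / 3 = 8.33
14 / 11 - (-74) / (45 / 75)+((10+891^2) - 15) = 794000.61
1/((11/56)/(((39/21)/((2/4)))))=208/11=18.91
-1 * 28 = -28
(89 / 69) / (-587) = -89 / 40503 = -0.00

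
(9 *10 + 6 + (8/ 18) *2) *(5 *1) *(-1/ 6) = -2180/ 27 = -80.74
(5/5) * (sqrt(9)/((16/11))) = 33/16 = 2.06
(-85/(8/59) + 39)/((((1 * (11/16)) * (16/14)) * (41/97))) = -3193337/1804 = -1770.14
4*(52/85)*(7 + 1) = 1664/85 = 19.58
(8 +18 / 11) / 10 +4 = 273 / 55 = 4.96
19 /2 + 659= 1337 /2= 668.50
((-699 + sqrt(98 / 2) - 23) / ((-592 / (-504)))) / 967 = -45045 / 71558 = -0.63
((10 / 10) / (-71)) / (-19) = 1 / 1349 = 0.00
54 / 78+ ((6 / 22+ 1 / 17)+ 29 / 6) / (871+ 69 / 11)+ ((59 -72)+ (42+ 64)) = 239790547 / 2559180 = 93.70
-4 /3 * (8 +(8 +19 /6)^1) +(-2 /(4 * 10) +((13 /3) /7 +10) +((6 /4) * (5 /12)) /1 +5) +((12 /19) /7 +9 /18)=-419969 /47880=-8.77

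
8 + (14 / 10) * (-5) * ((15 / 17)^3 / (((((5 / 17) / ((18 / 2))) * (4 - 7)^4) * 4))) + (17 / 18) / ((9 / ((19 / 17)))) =7.66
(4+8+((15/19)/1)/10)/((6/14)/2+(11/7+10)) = 1071/1045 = 1.02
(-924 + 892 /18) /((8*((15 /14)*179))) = -5509 /9666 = -0.57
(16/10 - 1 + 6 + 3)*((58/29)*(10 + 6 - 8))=153.60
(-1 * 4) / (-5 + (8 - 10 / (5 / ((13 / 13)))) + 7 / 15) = -30 / 11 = -2.73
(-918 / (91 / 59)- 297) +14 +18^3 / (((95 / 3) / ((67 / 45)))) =-26107057 / 43225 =-603.98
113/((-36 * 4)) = -113/144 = -0.78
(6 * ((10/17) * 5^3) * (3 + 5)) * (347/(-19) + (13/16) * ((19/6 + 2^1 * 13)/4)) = -56264375/1292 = -43548.28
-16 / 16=-1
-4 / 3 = -1.33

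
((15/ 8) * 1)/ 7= 15/ 56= 0.27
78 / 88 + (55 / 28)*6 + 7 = 19.67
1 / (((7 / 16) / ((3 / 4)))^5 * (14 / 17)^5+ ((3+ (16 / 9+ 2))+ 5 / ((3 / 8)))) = 11040808032 / 222325392337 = 0.05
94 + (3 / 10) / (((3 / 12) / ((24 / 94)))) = 22162 / 235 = 94.31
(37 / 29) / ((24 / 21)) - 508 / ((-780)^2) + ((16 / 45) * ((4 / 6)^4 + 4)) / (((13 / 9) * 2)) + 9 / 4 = 308229031 / 79396200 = 3.88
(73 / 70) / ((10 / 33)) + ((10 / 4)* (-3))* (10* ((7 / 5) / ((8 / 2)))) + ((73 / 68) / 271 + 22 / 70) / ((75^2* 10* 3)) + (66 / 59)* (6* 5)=7670760003113 / 713509125000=10.75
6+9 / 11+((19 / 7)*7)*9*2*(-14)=-52593 / 11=-4781.18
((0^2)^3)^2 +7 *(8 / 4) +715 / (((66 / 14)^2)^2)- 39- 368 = -42213658 / 107811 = -391.55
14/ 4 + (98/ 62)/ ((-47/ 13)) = 8925/ 2914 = 3.06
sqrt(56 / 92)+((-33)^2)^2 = sqrt(322) / 23+1185921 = 1185921.78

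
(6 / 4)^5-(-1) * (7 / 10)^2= 6467 / 800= 8.08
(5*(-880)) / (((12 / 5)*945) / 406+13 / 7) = -893200 / 1511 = -591.13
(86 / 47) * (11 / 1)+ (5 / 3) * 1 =3073 / 141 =21.79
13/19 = 0.68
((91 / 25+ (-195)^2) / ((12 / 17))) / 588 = 4040543 / 44100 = 91.62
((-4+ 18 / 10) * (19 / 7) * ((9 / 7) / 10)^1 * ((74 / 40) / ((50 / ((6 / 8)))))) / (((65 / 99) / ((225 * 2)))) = -186032781 / 12740000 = -14.60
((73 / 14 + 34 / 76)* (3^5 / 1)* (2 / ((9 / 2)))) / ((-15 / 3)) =-81324 / 665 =-122.29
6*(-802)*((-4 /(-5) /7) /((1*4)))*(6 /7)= -28872 /245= -117.84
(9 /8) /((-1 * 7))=-9 /56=-0.16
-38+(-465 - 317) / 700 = -13691 / 350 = -39.12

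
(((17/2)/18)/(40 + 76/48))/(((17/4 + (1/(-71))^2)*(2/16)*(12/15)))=3427880/128294397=0.03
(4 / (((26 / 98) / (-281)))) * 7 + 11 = -385389 / 13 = -29645.31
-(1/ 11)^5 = -1/ 161051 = -0.00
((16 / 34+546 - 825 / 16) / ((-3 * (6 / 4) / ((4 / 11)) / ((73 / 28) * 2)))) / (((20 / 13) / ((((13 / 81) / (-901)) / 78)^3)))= 25549927 / 15826515935225263906176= 0.00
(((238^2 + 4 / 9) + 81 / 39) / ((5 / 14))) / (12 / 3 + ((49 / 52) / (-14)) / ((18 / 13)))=1484592032 / 36985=40140.38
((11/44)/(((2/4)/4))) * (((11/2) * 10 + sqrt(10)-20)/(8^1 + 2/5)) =9.09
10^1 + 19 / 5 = 69 / 5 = 13.80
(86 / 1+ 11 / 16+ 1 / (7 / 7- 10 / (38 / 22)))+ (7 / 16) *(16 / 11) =1395235 / 16016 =87.12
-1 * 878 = -878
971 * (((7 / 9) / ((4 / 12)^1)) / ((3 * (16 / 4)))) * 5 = 33985 / 36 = 944.03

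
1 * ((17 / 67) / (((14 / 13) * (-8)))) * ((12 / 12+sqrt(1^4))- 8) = 663 / 3752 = 0.18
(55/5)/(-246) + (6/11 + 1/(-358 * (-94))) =22800583/45531156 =0.50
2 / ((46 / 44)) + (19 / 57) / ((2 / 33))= 341 / 46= 7.41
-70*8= -560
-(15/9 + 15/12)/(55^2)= -7/7260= -0.00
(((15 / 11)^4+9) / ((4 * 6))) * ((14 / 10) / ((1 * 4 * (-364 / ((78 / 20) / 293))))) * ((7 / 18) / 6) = -70931 / 164728819200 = -0.00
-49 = -49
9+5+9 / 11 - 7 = 86 / 11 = 7.82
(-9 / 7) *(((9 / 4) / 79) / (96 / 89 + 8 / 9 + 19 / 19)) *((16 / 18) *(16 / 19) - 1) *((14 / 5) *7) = 2169909 / 35678770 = 0.06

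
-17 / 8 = -2.12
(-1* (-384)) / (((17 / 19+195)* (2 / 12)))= 21888 / 1861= 11.76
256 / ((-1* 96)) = -8 / 3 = -2.67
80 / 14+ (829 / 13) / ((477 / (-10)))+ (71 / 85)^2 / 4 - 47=-53249624413 / 1254462300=-42.45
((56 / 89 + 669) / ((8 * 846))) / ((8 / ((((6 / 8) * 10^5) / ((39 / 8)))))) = 186240625 / 978822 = 190.27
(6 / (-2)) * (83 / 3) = -83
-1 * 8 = -8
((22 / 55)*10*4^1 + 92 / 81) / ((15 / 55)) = 15268 / 243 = 62.83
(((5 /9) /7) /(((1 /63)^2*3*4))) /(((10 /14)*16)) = 2.30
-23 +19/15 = -326/15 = -21.73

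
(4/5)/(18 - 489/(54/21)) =-24/5165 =-0.00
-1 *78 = -78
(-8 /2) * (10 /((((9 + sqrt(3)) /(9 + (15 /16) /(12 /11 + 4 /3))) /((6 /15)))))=-7209 /416 + 801 * sqrt(3) /416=-13.99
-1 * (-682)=682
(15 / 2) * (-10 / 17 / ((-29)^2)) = -0.01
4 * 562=2248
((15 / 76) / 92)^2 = 225 / 48888064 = 0.00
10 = 10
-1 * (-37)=37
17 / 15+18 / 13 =491 / 195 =2.52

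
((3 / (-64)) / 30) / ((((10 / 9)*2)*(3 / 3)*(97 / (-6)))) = 0.00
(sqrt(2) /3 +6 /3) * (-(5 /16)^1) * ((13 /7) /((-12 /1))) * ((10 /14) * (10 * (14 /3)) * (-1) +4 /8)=-12805 /4032 -12805 * sqrt(2) /24192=-3.92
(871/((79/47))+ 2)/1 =41095/79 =520.19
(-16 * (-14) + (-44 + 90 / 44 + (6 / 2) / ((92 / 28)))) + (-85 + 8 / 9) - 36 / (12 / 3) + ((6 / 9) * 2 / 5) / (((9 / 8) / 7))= 6250819 / 68310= 91.51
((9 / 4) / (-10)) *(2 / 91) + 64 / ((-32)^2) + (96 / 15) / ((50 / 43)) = 1012203 / 182000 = 5.56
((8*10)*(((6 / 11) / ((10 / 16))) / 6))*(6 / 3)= 256 / 11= 23.27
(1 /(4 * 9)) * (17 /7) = 17 /252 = 0.07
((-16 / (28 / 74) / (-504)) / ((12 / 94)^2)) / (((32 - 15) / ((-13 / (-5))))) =1062529 / 1349460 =0.79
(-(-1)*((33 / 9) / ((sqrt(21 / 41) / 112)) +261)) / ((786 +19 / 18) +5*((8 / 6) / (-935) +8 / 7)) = 6149682 / 18679075 +460768*sqrt(861) / 18679075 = 1.05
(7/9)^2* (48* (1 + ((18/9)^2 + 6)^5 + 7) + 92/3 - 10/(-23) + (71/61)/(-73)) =72273095758423/24887817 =2903954.80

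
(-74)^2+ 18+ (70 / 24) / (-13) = 5493.78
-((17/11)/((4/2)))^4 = -83521/234256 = -0.36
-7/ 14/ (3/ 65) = -65/ 6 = -10.83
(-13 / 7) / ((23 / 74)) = -962 / 161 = -5.98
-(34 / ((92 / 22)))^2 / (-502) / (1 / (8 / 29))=139876 / 3850591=0.04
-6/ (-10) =3/ 5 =0.60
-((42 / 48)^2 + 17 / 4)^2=-25.16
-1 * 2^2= -4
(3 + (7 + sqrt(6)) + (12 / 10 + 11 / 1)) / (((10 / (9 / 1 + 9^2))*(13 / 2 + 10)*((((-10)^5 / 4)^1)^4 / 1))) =3*sqrt(6) / 2148437500000000000 + 333 / 10742187500000000000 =0.00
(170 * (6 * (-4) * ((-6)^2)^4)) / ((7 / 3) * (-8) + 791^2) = -10952.93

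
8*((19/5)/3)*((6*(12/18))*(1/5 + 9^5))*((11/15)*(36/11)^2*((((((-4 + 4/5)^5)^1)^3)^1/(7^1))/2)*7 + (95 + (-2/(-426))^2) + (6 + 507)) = -2028142752573275212033071886955072/5711277008056640625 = -355111956522554.55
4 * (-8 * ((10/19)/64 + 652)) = -396421/19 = -20864.26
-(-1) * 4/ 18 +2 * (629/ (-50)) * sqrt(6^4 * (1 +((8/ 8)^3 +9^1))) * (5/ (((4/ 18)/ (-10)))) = 2/ 9 +203796 * sqrt(11) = 675915.09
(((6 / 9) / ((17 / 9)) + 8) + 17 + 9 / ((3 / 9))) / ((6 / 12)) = 1780 / 17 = 104.71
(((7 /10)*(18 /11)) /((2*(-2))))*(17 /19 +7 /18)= -3073 /8360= -0.37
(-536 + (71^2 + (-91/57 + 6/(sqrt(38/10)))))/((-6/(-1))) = sqrt(95)/19 + 128347/171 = 751.08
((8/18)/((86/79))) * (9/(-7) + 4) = 3002/2709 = 1.11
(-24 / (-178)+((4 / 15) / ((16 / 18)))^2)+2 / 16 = 6227 / 17800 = 0.35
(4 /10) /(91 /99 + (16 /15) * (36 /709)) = 140382 /341603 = 0.41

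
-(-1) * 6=6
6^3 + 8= 224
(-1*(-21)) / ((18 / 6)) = 7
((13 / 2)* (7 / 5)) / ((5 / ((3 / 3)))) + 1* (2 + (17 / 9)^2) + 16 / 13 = 453773 / 52650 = 8.62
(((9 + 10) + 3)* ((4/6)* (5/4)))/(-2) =-55/6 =-9.17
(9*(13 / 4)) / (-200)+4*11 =35083 / 800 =43.85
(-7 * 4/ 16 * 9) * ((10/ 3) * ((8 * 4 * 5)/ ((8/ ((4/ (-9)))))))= 1400/ 3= 466.67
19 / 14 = 1.36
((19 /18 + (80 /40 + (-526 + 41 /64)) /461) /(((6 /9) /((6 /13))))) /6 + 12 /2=5.99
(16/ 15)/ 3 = 0.36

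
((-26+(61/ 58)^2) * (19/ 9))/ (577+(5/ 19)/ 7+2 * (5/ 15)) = -211618561/ 2326246368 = -0.09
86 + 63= 149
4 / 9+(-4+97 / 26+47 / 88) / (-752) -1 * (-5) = 42151385 / 7742592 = 5.44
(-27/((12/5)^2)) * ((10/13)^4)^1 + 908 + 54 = 27428807/28561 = 960.36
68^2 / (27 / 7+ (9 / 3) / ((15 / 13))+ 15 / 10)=323680 / 557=581.11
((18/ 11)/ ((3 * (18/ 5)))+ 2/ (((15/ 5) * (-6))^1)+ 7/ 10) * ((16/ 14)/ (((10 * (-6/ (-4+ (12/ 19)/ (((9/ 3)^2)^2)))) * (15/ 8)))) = 12009472/ 399947625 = 0.03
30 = 30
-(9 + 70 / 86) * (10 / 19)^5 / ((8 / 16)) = -84400000 / 106472257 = -0.79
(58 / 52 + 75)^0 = 1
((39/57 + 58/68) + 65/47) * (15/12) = 443305/121448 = 3.65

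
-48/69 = -16/23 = -0.70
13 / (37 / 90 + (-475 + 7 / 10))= -117 / 4265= -0.03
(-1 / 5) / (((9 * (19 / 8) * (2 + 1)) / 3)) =-8 / 855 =-0.01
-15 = -15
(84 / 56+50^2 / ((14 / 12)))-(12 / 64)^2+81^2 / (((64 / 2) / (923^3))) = 288910398705897 / 1792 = 161222320706.42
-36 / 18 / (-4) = 1 / 2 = 0.50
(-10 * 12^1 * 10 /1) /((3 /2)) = -800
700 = 700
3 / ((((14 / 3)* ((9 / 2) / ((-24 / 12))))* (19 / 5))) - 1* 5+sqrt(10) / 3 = -675 / 133+sqrt(10) / 3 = -4.02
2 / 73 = 0.03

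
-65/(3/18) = -390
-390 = -390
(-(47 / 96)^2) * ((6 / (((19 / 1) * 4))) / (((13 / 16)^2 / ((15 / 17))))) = -11045 / 436696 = -0.03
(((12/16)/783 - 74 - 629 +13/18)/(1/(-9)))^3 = 394118206357016233/1560896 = 252494853184.98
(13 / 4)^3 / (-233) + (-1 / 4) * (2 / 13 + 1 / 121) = -4406521 / 23456576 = -0.19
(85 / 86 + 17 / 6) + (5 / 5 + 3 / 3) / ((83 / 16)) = 45047 / 10707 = 4.21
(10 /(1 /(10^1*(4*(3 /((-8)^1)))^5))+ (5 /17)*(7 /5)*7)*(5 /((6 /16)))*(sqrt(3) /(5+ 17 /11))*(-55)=311221075*sqrt(3) /3672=146800.30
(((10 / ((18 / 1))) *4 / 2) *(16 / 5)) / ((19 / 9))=32 / 19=1.68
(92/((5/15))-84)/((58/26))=86.07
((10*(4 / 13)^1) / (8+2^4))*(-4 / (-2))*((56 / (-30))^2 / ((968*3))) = 196 / 637065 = 0.00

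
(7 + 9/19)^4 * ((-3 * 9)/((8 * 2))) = -686115387/130321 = -5264.81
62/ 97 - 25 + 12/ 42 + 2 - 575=-405414/ 679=-597.08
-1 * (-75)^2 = -5625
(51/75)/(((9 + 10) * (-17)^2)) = 1/8075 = 0.00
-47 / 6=-7.83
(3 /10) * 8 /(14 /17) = 102 /35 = 2.91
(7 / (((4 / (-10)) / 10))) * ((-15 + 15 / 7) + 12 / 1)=150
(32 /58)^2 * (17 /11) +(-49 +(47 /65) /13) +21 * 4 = 277710562 /7817095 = 35.53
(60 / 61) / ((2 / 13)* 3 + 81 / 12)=208 / 1525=0.14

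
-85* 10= -850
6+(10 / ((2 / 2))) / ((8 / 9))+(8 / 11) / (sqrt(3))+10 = 8 * sqrt(3) / 33+109 / 4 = 27.67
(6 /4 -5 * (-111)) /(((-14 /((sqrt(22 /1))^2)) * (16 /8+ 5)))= -124.93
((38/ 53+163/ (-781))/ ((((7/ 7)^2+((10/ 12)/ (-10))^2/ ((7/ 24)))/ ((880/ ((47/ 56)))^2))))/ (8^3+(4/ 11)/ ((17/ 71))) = 1062.84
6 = 6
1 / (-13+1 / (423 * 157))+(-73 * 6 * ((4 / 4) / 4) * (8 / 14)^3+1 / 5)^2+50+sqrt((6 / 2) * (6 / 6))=sqrt(3)+1166130552749703 / 2539283073950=460.97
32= 32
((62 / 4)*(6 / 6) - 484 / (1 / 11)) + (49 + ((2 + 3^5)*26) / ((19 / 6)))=-123421 / 38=-3247.92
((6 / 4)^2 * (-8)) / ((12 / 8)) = -12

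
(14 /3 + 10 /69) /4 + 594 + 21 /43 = 1767416 /2967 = 595.69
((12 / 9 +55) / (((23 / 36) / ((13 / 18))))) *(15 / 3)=318.41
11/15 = 0.73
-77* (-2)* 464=71456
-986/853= -1.16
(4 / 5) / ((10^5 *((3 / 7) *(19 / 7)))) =0.00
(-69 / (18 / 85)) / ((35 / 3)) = -391 / 14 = -27.93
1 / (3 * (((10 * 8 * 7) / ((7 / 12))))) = 1 / 2880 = 0.00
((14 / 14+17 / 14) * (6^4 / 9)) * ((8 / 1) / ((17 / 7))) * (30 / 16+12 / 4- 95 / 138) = 1719384 / 391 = 4397.40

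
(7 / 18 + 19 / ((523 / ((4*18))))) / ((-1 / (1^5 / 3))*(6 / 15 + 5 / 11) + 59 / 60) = -3111350 / 1636467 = -1.90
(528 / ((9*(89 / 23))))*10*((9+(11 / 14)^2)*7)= 19076200 / 1869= 10206.63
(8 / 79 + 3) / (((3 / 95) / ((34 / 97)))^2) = 2556060500 / 6689799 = 382.08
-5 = -5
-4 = -4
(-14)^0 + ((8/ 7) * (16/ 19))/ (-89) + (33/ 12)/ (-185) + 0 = 8534453/ 8759380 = 0.97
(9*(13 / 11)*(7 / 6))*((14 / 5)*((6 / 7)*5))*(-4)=-6552 / 11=-595.64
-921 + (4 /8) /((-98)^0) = -1841 /2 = -920.50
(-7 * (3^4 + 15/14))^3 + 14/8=-1516910935/8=-189613866.88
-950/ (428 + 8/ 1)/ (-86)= 475/ 18748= 0.03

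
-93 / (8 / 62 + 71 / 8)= -23064 / 2233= -10.33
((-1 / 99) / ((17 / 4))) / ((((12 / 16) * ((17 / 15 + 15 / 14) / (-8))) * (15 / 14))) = 25088 / 2337687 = 0.01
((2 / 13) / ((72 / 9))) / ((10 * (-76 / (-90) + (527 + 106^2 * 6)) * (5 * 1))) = 9 / 1589885960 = 0.00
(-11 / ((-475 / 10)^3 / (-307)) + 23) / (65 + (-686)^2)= 6564203 / 134510991625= 0.00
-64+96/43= -2656/43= -61.77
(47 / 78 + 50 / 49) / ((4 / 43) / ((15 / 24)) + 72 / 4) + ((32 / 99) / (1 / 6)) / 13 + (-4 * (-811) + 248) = 190964784789 / 54682628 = 3492.24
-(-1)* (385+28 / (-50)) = 9611 / 25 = 384.44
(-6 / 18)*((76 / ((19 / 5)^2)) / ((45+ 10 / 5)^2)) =-100 / 125913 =-0.00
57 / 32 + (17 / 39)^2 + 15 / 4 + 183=9185441 / 48672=188.72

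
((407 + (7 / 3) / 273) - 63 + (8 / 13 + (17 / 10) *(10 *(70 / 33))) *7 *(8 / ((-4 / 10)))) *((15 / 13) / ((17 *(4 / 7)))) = -215793935 / 379236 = -569.02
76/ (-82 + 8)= -38/ 37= -1.03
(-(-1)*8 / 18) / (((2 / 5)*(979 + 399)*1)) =5 / 6201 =0.00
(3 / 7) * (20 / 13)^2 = 1200 / 1183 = 1.01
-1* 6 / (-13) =6 / 13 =0.46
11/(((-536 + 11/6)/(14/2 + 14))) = -1386/3205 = -0.43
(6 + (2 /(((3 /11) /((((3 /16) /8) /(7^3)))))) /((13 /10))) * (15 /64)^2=0.33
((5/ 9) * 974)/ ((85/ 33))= 10714/ 51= 210.08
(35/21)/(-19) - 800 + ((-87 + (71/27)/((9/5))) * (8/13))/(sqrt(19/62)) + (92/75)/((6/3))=-1139251/1425 - 8752 * sqrt(1178)/3159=-894.56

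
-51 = -51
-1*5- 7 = -12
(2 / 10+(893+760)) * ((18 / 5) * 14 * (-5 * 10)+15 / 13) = -54134034 / 13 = -4164156.46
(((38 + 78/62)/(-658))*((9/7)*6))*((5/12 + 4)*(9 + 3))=-1741527/71393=-24.39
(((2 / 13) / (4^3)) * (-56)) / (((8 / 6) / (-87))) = 1827 / 208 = 8.78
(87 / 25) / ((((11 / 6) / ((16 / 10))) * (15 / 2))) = 0.40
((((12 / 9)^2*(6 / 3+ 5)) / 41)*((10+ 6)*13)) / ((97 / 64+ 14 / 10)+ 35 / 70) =7454720 / 403317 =18.48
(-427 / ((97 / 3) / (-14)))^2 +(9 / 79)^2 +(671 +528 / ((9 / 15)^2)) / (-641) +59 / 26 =100357023285668261 / 2935961006862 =34182.00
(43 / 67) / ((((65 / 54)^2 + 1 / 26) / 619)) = 1008997236 / 3777661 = 267.10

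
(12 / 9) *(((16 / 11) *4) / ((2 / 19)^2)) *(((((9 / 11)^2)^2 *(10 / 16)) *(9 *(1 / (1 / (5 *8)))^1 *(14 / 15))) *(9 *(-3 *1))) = -286496300160 / 161051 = -1778916.62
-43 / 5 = -8.60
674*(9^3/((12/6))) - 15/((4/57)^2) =3882033/16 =242627.06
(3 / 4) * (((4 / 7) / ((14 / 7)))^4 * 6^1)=72 / 2401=0.03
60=60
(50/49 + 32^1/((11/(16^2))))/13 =401958/7007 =57.37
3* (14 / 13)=42 / 13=3.23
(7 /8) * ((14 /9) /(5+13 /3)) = 7 /48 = 0.15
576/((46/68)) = 19584/23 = 851.48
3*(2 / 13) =6 / 13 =0.46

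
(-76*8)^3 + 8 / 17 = -3820847096 / 17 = -224755711.53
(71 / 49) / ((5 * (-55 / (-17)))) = 1207 / 13475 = 0.09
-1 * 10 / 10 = -1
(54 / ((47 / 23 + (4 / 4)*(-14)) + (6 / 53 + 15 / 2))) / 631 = -131652 / 6681659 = -0.02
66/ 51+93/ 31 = 73/ 17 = 4.29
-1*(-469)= 469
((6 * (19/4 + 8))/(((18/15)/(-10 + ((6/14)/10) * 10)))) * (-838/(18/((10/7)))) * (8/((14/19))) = 453378950/1029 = 440601.51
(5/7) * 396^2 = 784080/7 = 112011.43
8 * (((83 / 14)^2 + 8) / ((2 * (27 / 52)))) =146588 / 441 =332.40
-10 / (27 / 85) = -850 / 27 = -31.48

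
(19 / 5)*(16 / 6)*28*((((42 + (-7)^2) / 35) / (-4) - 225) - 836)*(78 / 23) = -587389712 / 575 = -1021547.33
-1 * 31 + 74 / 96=-1451 / 48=-30.23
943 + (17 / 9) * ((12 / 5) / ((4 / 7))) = 14264 / 15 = 950.93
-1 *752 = -752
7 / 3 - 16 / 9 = 5 / 9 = 0.56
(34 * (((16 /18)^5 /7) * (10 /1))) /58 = 5570560 /11986947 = 0.46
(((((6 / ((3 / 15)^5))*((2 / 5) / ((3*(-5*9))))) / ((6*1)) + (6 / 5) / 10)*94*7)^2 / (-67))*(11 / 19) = -181248329644844 / 580010625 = -312491.40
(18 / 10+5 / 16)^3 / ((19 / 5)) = 2.48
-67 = -67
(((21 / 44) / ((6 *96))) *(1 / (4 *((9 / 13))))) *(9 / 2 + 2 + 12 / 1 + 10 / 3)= 11921 / 1824768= 0.01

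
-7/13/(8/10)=-35/52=-0.67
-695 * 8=-5560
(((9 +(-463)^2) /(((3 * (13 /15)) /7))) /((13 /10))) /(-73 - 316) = -75032300 /65741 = -1141.33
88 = 88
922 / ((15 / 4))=245.87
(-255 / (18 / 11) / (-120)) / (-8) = -0.16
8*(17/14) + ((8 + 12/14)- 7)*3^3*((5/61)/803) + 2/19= 64005143/6514739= 9.82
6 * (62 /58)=186 /29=6.41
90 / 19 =4.74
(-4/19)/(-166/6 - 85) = 6/3211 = 0.00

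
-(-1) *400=400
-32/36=-8/9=-0.89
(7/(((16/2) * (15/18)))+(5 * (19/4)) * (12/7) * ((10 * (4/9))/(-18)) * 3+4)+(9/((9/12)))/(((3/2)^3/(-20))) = -96.22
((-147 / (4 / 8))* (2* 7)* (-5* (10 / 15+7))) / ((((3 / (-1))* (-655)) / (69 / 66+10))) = 1278018 / 1441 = 886.90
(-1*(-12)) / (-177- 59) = -3 / 59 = -0.05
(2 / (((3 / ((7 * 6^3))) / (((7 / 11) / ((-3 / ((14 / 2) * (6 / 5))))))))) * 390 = -700468.36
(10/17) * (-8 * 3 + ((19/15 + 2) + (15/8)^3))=-108607/13056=-8.32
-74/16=-37/8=-4.62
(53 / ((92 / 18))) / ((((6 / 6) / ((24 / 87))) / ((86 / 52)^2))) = 7.82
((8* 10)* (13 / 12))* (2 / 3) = 520 / 9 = 57.78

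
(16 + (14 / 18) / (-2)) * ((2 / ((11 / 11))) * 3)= 281 / 3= 93.67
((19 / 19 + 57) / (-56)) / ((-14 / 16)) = 58 / 49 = 1.18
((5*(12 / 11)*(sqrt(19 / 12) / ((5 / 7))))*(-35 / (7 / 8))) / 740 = -28*sqrt(57) / 407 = -0.52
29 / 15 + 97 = 1484 / 15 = 98.93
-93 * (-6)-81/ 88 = 49023/ 88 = 557.08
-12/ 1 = -12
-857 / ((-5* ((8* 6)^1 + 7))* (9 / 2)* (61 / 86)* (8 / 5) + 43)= 36851 / 58541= 0.63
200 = 200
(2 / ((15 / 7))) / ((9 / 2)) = 28 / 135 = 0.21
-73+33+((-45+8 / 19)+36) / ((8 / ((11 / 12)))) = -74753 / 1824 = -40.98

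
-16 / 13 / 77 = -16 / 1001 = -0.02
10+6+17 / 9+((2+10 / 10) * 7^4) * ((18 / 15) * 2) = 778729 / 45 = 17305.09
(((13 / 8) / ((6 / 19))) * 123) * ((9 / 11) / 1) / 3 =30381 / 176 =172.62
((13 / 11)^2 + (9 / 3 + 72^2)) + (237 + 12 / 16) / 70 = 175897951 / 33880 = 5191.79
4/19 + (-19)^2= 6863/19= 361.21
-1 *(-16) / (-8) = -2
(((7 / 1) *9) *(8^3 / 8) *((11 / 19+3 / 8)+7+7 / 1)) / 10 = 572796 / 95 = 6029.43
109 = 109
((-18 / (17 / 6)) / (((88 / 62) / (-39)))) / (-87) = -10881 / 5423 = -2.01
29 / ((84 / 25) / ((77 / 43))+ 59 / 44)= 31900 / 3539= 9.01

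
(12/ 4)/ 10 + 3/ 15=1/ 2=0.50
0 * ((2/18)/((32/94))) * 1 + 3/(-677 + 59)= -1/206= -0.00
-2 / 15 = -0.13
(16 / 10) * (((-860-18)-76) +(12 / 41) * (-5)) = -313392 / 205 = -1528.74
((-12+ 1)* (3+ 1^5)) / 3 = -14.67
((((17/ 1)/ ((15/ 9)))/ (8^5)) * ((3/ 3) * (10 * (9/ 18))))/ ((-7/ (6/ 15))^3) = -0.00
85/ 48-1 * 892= -42731/ 48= -890.23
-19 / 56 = -0.34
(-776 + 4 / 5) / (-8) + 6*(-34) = -107.10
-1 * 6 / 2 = -3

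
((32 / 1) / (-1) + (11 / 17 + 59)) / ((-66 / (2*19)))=-8930 / 561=-15.92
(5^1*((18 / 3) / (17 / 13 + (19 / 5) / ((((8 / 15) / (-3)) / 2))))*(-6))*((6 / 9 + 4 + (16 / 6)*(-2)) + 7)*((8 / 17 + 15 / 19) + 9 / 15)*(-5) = -1874496 / 7327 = -255.83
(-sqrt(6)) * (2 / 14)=-sqrt(6) / 7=-0.35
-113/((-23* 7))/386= 113/62146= 0.00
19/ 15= 1.27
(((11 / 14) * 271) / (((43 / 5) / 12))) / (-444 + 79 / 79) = -89430 / 133343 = -0.67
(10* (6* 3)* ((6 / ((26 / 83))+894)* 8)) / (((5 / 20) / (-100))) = -6837696000 / 13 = -525976615.38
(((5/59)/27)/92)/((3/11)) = 0.00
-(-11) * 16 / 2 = 88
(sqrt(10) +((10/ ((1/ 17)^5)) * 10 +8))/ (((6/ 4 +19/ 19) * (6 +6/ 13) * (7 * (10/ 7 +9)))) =13 * sqrt(10)/ 15330 +922907102/ 7665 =120405.36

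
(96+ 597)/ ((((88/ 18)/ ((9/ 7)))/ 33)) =24057/ 4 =6014.25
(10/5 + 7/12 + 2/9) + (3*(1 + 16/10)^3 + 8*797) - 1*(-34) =29094901/4500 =6465.53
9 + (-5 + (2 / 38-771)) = -14572 / 19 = -766.95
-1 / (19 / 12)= -12 / 19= -0.63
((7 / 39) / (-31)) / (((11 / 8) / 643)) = -36008 / 13299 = -2.71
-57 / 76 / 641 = -3 / 2564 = -0.00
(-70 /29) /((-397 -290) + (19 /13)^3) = 2197 /622456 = 0.00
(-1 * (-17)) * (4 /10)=34 /5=6.80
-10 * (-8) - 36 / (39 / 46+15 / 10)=194 / 3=64.67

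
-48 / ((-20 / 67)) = 804 / 5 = 160.80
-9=-9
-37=-37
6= 6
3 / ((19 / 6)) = 18 / 19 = 0.95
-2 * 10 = -20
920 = 920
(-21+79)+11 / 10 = 591 / 10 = 59.10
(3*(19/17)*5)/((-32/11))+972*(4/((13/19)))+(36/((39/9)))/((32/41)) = 40220889/7072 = 5687.34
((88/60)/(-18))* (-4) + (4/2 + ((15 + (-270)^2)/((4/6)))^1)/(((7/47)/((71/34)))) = 98545351699/64260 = 1533541.11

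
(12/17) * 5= 60/17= 3.53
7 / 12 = 0.58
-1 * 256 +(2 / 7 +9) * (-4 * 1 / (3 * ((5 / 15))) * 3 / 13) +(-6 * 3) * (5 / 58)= -54023 / 203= -266.12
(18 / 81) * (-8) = -16 / 9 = -1.78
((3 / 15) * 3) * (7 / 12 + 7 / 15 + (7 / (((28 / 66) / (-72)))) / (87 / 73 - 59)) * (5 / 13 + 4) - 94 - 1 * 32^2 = -58215979 / 54860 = -1061.17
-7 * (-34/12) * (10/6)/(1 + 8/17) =22.48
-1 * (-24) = 24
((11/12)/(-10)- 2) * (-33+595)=-70531/60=-1175.52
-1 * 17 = -17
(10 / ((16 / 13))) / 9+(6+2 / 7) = 3623 / 504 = 7.19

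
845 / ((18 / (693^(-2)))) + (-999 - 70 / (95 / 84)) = -174246807619 / 164245158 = -1060.89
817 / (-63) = -817 / 63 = -12.97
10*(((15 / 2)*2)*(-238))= -35700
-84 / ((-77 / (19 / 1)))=228 / 11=20.73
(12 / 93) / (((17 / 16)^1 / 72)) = 4608 / 527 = 8.74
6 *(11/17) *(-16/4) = -264/17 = -15.53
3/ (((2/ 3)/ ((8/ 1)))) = 36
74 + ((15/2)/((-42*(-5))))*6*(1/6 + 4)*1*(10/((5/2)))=543/7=77.57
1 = 1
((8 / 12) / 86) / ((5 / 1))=1 / 645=0.00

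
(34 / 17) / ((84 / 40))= 20 / 21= 0.95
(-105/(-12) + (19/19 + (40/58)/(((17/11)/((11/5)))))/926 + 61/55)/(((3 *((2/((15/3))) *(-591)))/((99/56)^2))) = -49024922859/1128132673024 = -0.04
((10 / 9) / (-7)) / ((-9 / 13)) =130 / 567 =0.23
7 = 7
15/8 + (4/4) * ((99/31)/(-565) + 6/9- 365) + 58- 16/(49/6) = -6311594129/20597640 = -306.42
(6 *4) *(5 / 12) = 10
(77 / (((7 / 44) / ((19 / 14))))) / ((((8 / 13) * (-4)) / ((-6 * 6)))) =268983 / 28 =9606.54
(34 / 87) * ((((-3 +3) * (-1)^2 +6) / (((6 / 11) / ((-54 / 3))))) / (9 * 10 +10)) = -561 / 725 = -0.77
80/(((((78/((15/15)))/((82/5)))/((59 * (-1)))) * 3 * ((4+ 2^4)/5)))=-9676/117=-82.70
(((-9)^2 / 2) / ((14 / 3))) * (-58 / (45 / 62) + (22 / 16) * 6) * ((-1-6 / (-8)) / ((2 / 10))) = 777.40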